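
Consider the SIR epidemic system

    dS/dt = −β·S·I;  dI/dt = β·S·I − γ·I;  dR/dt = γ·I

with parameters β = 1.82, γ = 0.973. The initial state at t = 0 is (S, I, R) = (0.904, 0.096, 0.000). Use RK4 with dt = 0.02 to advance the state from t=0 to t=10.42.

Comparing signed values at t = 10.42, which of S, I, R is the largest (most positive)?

t=0.000: state=(0.904, 0.096, 0.000)
step 1 (dt=0.02): k1=(-0.158, 0.065, 0.093), k2=(-0.159, 0.065, 0.094), k3=(-0.159, 0.065, 0.094), k4=(-0.160, 0.065, 0.095); state += dt/6·(k1+2k2+2k3+k4)
t=0.020: state=(0.901, 0.097, 0.002)
t=0.040: state=(0.898, 0.099, 0.004)
t=0.060: state=(0.894, 0.100, 0.006)
continuing one RK4 step at a time; state shown every 25 steps (Δt=0.5):
t=0.500: state=(0.816, 0.129, 0.055)
t=1.000: state=(0.715, 0.160, 0.125)
t=1.500: state=(0.612, 0.179, 0.208)
t=2.000: state=(0.518, 0.184, 0.297)
t=2.500: state=(0.440, 0.175, 0.385)
t=3.000: state=(0.378, 0.156, 0.466)
t=3.500: state=(0.332, 0.132, 0.536)
t=4.000: state=(0.297, 0.108, 0.595)
t=4.500: state=(0.272, 0.086, 0.642)
t=5.000: state=(0.254, 0.067, 0.679)
t=5.500: state=(0.241, 0.052, 0.708)
t=6.000: state=(0.231, 0.039, 0.730)
t=6.500: state=(0.224, 0.030, 0.746)
t=7.000: state=(0.219, 0.022, 0.759)
t=7.500: state=(0.215, 0.017, 0.769)
t=8.000: state=(0.212, 0.013, 0.776)
t=8.500: state=(0.210, 0.009, 0.781)
t=9.000: state=(0.208, 0.007, 0.785)
t=9.500: state=(0.207, 0.005, 0.788)
t=10.000: state=(0.206, 0.004, 0.790)
t=10.420: state=(0.206, 0.003, 0.791)
compare at T: S=0.206, I=0.003, R=0.791

largest component: R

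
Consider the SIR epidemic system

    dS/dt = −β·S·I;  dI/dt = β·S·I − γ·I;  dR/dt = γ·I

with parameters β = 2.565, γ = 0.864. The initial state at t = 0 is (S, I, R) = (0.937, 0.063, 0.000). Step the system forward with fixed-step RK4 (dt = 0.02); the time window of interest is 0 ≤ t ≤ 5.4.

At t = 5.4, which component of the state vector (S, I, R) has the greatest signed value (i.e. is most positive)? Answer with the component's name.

largest component: R

t=0.000: state=(0.937, 0.063, 0.000)
step 1 (dt=0.02): k1=(-0.151, 0.097, 0.054), k2=(-0.153, 0.098, 0.055), k3=(-0.154, 0.098, 0.055), k4=(-0.156, 0.099, 0.056); state += dt/6·(k1+2k2+2k3+k4)
t=0.020: state=(0.934, 0.065, 0.001)
t=0.040: state=(0.931, 0.067, 0.002)
t=0.060: state=(0.928, 0.069, 0.003)
continuing one RK4 step at a time; state shown every 10 steps (Δt=0.2):
t=0.200: state=(0.902, 0.085, 0.013)
t=0.400: state=(0.858, 0.112, 0.030)
t=0.600: state=(0.803, 0.145, 0.052)
t=0.800: state=(0.739, 0.181, 0.080)
t=1.000: state=(0.667, 0.218, 0.114)
t=1.200: state=(0.591, 0.254, 0.155)
t=1.400: state=(0.515, 0.284, 0.202)
t=1.600: state=(0.442, 0.305, 0.253)
t=1.800: state=(0.377, 0.316, 0.307)
t=2.000: state=(0.320, 0.318, 0.362)
t=2.200: state=(0.272, 0.311, 0.416)
t=2.400: state=(0.233, 0.298, 0.469)
t=2.600: state=(0.201, 0.280, 0.519)
t=2.800: state=(0.175, 0.260, 0.566)
t=3.000: state=(0.154, 0.238, 0.609)
t=3.200: state=(0.137, 0.215, 0.648)
t=3.400: state=(0.123, 0.194, 0.683)
t=3.600: state=(0.112, 0.173, 0.715)
t=3.800: state=(0.103, 0.154, 0.743)
t=4.000: state=(0.096, 0.136, 0.768)
t=4.200: state=(0.090, 0.120, 0.790)
t=4.400: state=(0.085, 0.106, 0.810)
t=4.600: state=(0.081, 0.093, 0.827)
t=4.800: state=(0.077, 0.081, 0.842)
t=5.000: state=(0.074, 0.071, 0.855)
t=5.200: state=(0.072, 0.062, 0.866)
t=5.400: state=(0.069, 0.054, 0.876)
compare at T: S=0.069, I=0.054, R=0.876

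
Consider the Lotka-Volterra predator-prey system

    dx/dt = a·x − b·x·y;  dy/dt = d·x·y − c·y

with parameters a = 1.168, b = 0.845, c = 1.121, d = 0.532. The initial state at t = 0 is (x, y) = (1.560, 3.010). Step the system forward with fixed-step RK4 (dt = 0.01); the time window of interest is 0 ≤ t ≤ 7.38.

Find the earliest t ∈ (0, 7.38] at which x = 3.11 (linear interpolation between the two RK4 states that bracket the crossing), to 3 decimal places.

t = 3.838

t=0.000: state=(1.560, 3.010)
step 1 (dt=0.01): k1=(-2.146, -0.876), k2=(-2.125, -0.892), k3=(-2.125, -0.892), k4=(-2.105, -0.907); state += dt/6·(k1+2k2+2k3+k4)
t=0.010: state=(1.539, 3.001)
t=0.020: state=(1.518, 2.992)
t=0.030: state=(1.497, 2.982)
continuing one RK4 step at a time; state shown every 25 steps (Δt=0.25):
t=0.250: state=(1.138, 2.715)
t=0.500: state=(0.893, 2.344)
t=0.750: state=(0.758, 1.975)
t=1.000: state=(0.693, 1.643)
t=1.250: state=(0.677, 1.359)
t=1.500: state=(0.698, 1.125)
t=1.750: state=(0.752, 0.935)
t=2.000: state=(0.840, 0.785)
t=2.250: state=(0.966, 0.669)
t=2.500: state=(1.134, 0.581)
t=2.750: state=(1.352, 0.517)
t=3.000: state=(1.631, 0.476)
t=3.250: state=(1.980, 0.457)
t=3.500: state=(2.407, 0.462)
t=3.750: state=(2.914, 0.497)
t=3.830: state=(3.092, 0.516)
next step: t=3.840: state=(3.115, 0.519) — x has crossed 3.11
linear interpolation between t=3.830 (3.09203) and t=3.840 (3.11470) → t≈3.838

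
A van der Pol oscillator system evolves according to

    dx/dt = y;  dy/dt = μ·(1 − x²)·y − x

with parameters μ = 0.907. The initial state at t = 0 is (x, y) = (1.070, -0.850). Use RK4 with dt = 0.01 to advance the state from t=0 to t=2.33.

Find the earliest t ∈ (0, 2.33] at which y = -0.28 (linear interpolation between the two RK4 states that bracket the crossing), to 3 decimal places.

t=0.000: state=(1.070, -0.850)
step 1 (dt=0.01): k1=(-0.850, -0.958), k2=(-0.855, -0.960), k3=(-0.855, -0.960), k4=(-0.860, -0.963); state += dt/6·(k1+2k2+2k3+k4)
t=0.010: state=(1.061, -0.860)
t=0.020: state=(1.053, -0.869)
t=0.030: state=(1.044, -0.879)
continuing one RK4 step at a time; state shown every 10 steps (Δt=0.1):
t=0.100: state=(0.980, -0.948)
t=0.200: state=(0.880, -1.054)
t=0.300: state=(0.769, -1.168)
t=0.400: state=(0.646, -1.295)
t=0.500: state=(0.510, -1.435)
t=0.600: state=(0.359, -1.589)
t=0.700: state=(0.191, -1.757)
t=0.800: state=(0.007, -1.932)
t=0.900: state=(-0.195, -2.104)
t=1.000: state=(-0.413, -2.252)
t=1.100: state=(-0.644, -2.349)
t=1.200: state=(-0.880, -2.362)
t=1.300: state=(-1.112, -2.263)
t=1.400: state=(-1.329, -2.044)
t=1.500: state=(-1.518, -1.725)
t=1.600: state=(-1.672, -1.349)
t=1.700: state=(-1.787, -0.967)
t=1.800: state=(-1.866, -0.617)
t=1.900: state=(-1.913, -0.320)
t=1.910: state=(-1.916, -0.293)
next step: t=1.920: state=(-1.918, -0.267) — y has crossed -0.28
linear interpolation between t=1.910 (-0.29314) and t=1.920 (-0.26718) → t≈1.915

t = 1.915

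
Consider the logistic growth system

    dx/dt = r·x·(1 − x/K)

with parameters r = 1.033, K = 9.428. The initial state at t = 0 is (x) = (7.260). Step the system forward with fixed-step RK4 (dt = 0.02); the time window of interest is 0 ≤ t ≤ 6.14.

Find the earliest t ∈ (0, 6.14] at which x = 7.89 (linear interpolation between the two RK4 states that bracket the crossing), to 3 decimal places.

t=0.000: state=(7.260)
step 1 (dt=0.02): k1=(1.725), k2=(1.715), k3=(1.715), k4=(1.705); state += dt/6·(k1+2k2+2k3+k4)
t=0.020: state=(7.294)
t=0.040: state=(7.328)
t=0.060: state=(7.362)
continuing one RK4 step at a time; state shown every 10 steps (Δt=0.2):
t=0.200: state=(7.586)
t=0.400: state=(7.873)
next step: t=0.420: state=(7.899) — x has crossed 7.89
linear interpolation between t=0.400 (7.87275) and t=0.420 (7.89940) → t≈0.413

t = 0.413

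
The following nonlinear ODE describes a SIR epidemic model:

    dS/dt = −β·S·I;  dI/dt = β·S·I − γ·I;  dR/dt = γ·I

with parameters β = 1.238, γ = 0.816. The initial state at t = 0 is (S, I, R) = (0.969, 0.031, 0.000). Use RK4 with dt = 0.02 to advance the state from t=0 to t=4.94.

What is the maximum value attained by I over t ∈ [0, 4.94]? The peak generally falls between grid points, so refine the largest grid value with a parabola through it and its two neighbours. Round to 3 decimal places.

max I = 0.087

t=0.000: state=(0.969, 0.031, 0.000)
step 1 (dt=0.02): k1=(-0.037, 0.012, 0.025), k2=(-0.037, 0.012, 0.025), k3=(-0.037, 0.012, 0.025), k4=(-0.037, 0.012, 0.025); state += dt/6·(k1+2k2+2k3+k4)
t=0.020: state=(0.968, 0.031, 0.001)
t=0.040: state=(0.968, 0.031, 0.001)
t=0.060: state=(0.967, 0.032, 0.002)
continuing one RK4 step at a time; state shown every 10 steps (Δt=0.2):
t=0.200: state=(0.961, 0.033, 0.005)
t=0.400: state=(0.953, 0.036, 0.011)
t=0.600: state=(0.944, 0.039, 0.017)
t=0.800: state=(0.935, 0.041, 0.024)
t=1.000: state=(0.925, 0.044, 0.031)
t=1.200: state=(0.915, 0.047, 0.038)
t=1.400: state=(0.904, 0.050, 0.046)
t=1.600: state=(0.892, 0.053, 0.054)
t=1.800: state=(0.880, 0.056, 0.063)
t=2.000: state=(0.868, 0.060, 0.073)
t=2.200: state=(0.855, 0.063, 0.083)
t=2.400: state=(0.841, 0.066, 0.093)
t=2.600: state=(0.827, 0.069, 0.104)
t=2.800: state=(0.813, 0.071, 0.116)
t=3.000: state=(0.799, 0.074, 0.128)
t=3.200: state=(0.784, 0.076, 0.140)
t=3.400: state=(0.769, 0.079, 0.152)
t=3.600: state=(0.754, 0.081, 0.165)
t=3.800: state=(0.739, 0.082, 0.179)
t=4.000: state=(0.724, 0.084, 0.192)
t=4.200: state=(0.709, 0.085, 0.206)
t=4.400: state=(0.694, 0.086, 0.220)
t=4.600: state=(0.679, 0.087, 0.234)
t=4.800: state=(0.665, 0.087, 0.248)
t=4.940: state=(0.655, 0.087, 0.258)
largest grid value and its neighbours: I(4.860)=0.08688, I(4.880)=0.08688, I(4.900)=0.08688
parabola through these three points peaks at t≈4.880 with I≈0.08688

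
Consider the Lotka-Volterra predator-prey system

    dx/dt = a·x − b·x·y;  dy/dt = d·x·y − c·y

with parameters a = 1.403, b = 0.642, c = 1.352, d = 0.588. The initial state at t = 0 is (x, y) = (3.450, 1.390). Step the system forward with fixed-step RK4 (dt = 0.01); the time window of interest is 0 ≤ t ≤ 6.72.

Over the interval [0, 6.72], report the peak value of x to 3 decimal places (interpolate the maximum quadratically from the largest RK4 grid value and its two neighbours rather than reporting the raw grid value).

max x = 4.003

t=0.000: state=(3.450, 1.390)
step 1 (dt=0.01): k1=(1.762, 0.940), k2=(1.756, 0.951), k3=(1.756, 0.951), k4=(1.749, 0.961); state += dt/6·(k1+2k2+2k3+k4)
t=0.010: state=(3.468, 1.400)
t=0.020: state=(3.485, 1.409)
t=0.030: state=(3.502, 1.419)
continuing one RK4 step at a time; state shown every 25 steps (Δt=0.25):
t=0.250: state=(3.832, 1.696)
t=0.500: state=(4.003, 2.159)
t=0.750: state=(3.837, 2.752)
t=1.000: state=(3.338, 3.337)
t=1.250: state=(2.683, 3.706)
t=1.500: state=(2.086, 3.747)
t=1.750: state=(1.650, 3.509)
t=2.000: state=(1.375, 3.120)
t=2.250: state=(1.225, 2.690)
t=2.500: state=(1.168, 2.285)
t=2.750: state=(1.183, 1.935)
t=3.000: state=(1.261, 1.651)
t=3.250: state=(1.399, 1.430)
t=3.500: state=(1.601, 1.271)
t=3.750: state=(1.871, 1.169)
t=4.000: state=(2.212, 1.124)
t=4.250: state=(2.621, 1.143)
t=4.500: state=(3.078, 1.239)
t=4.750: state=(3.532, 1.437)
t=5.000: state=(3.886, 1.772)
t=5.250: state=(4.000, 2.264)
t=5.500: state=(3.764, 2.870)
t=5.750: state=(3.218, 3.430)
t=6.000: state=(2.559, 3.740)
t=6.250: state=(1.989, 3.719)
t=6.500: state=(1.586, 3.442)
t=6.720: state=(1.361, 3.090)
largest grid value and its neighbours: x(0.500)=4.00275, x(0.510)=4.00315, x(0.520)=4.00299
parabola through these three points peaks at t≈0.512 with x≈4.00317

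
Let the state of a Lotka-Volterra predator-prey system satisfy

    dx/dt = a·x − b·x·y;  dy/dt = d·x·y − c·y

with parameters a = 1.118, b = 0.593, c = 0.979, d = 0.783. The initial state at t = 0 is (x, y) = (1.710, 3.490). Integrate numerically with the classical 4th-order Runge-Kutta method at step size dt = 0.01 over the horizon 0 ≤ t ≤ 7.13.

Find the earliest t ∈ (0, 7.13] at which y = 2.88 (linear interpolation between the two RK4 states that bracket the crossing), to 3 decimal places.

t = 1.115

t=0.000: state=(1.710, 3.490)
step 1 (dt=0.01): k1=(-1.627, 1.256), k2=(-1.626, 1.236), k3=(-1.626, 1.236), k4=(-1.624, 1.216); state += dt/6·(k1+2k2+2k3+k4)
t=0.010: state=(1.694, 3.502)
t=0.020: state=(1.678, 3.514)
t=0.030: state=(1.661, 3.526)
continuing one RK4 step at a time; state shown every 25 steps (Δt=0.25):
t=0.250: state=(1.325, 3.674)
t=0.500: state=(1.019, 3.613)
t=0.750: state=(0.801, 3.375)
t=1.000: state=(0.658, 3.045)
t=1.110: state=(0.613, 2.888)
next step: t=1.120: state=(0.609, 2.873) — y has crossed 2.88
linear interpolation between t=1.110 (2.88763) and t=1.120 (2.87322) → t≈1.115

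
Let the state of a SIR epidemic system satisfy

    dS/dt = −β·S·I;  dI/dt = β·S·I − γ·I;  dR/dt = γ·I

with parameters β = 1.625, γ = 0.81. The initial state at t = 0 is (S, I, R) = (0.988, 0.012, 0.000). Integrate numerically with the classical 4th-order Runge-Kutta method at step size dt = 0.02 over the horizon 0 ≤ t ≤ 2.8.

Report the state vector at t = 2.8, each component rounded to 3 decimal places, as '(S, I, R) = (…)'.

(S, I, R) = (0.825, 0.085, 0.090)

t=0.000: state=(0.988, 0.012, 0.000)
step 1 (dt=0.02): k1=(-0.019, 0.010, 0.010), k2=(-0.019, 0.010, 0.010), k3=(-0.019, 0.010, 0.010), k4=(-0.020, 0.010, 0.010); state += dt/6·(k1+2k2+2k3+k4)
t=0.020: state=(0.988, 0.012, 0.000)
t=0.040: state=(0.987, 0.012, 0.000)
t=0.060: state=(0.987, 0.013, 0.001)
continuing one RK4 step at a time; state shown every 5 steps (Δt=0.1):
t=0.100: state=(0.986, 0.013, 0.001)
t=0.200: state=(0.984, 0.014, 0.002)
t=0.300: state=(0.981, 0.015, 0.003)
t=0.400: state=(0.979, 0.016, 0.005)
t=0.500: state=(0.976, 0.018, 0.006)
t=0.600: state=(0.973, 0.019, 0.007)
t=0.700: state=(0.970, 0.021, 0.009)
t=0.800: state=(0.967, 0.022, 0.011)
t=0.900: state=(0.963, 0.024, 0.013)
t=1.000: state=(0.959, 0.026, 0.015)
t=1.100: state=(0.955, 0.028, 0.017)
t=1.200: state=(0.950, 0.030, 0.019)
t=1.300: state=(0.946, 0.033, 0.022)
t=1.400: state=(0.941, 0.035, 0.025)
t=1.500: state=(0.935, 0.038, 0.027)
t=1.600: state=(0.929, 0.040, 0.031)
t=1.700: state=(0.923, 0.043, 0.034)
t=1.800: state=(0.916, 0.046, 0.038)
t=1.900: state=(0.909, 0.049, 0.042)
t=2.000: state=(0.902, 0.053, 0.046)
t=2.100: state=(0.894, 0.056, 0.050)
t=2.200: state=(0.885, 0.060, 0.055)
t=2.300: state=(0.876, 0.064, 0.060)
t=2.400: state=(0.867, 0.068, 0.065)
t=2.500: state=(0.857, 0.072, 0.071)
t=2.600: state=(0.847, 0.076, 0.077)
t=2.700: state=(0.836, 0.081, 0.083)
t=2.800: state=(0.825, 0.085, 0.090)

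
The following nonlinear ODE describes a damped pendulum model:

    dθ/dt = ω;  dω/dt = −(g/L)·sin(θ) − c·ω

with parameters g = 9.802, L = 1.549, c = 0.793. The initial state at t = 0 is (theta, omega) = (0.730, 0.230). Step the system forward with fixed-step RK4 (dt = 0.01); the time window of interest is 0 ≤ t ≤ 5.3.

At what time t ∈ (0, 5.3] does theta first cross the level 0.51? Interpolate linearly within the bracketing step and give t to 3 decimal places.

t=0.000: state=(0.730, 0.230)
step 1 (dt=0.01): k1=(0.230, -4.402), k2=(0.208, -4.390), k3=(0.208, -4.390), k4=(0.186, -4.377); state += dt/6·(k1+2k2+2k3+k4)
t=0.010: state=(0.732, 0.186)
t=0.020: state=(0.734, 0.142)
t=0.030: state=(0.735, 0.099)
continuing one RK4 step at a time; state shown every 20 steps (Δt=0.2):
t=0.200: state=(0.692, -0.579)
t=0.400: state=(0.513, -1.164)
next step: t=0.410: state=(0.502, -1.185) — theta has crossed 0.51
linear interpolation between t=0.400 (0.51339) and t=0.410 (0.50164) → t≈0.403

t = 0.403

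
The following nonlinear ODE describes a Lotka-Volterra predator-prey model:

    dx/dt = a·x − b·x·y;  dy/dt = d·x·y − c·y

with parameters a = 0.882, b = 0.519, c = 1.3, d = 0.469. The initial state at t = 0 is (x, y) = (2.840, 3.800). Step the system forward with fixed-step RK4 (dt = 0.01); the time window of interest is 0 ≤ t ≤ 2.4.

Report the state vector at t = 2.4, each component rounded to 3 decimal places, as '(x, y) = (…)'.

t=0.000: state=(2.840, 3.800)
step 1 (dt=0.01): k1=(-3.096, 0.121), k2=(-3.080, 0.094), k3=(-3.080, 0.094), k4=(-3.064, 0.067); state += dt/6·(k1+2k2+2k3+k4)
t=0.010: state=(2.809, 3.801)
t=0.020: state=(2.779, 3.801)
t=0.030: state=(2.749, 3.801)
continuing one RK4 step at a time; state shown every 10 steps (Δt=0.1):
t=0.100: state=(2.547, 3.786)
t=0.200: state=(2.289, 3.723)
t=0.300: state=(2.066, 3.620)
t=0.400: state=(1.876, 3.486)
t=0.500: state=(1.717, 3.330)
t=0.600: state=(1.585, 3.159)
t=0.700: state=(1.476, 2.980)
t=0.800: state=(1.387, 2.798)
t=0.900: state=(1.317, 2.618)
t=1.000: state=(1.261, 2.442)
t=1.100: state=(1.219, 2.272)
t=1.200: state=(1.188, 2.111)
t=1.300: state=(1.168, 1.959)
t=1.400: state=(1.156, 1.817)
t=1.500: state=(1.153, 1.684)
t=1.600: state=(1.158, 1.561)
t=1.700: state=(1.170, 1.447)
t=1.800: state=(1.189, 1.343)
t=1.900: state=(1.214, 1.248)
t=2.000: state=(1.245, 1.161)
t=2.100: state=(1.283, 1.081)
t=2.200: state=(1.328, 1.010)
t=2.300: state=(1.379, 0.945)
t=2.400: state=(1.436, 0.886)

(x, y) = (1.436, 0.886)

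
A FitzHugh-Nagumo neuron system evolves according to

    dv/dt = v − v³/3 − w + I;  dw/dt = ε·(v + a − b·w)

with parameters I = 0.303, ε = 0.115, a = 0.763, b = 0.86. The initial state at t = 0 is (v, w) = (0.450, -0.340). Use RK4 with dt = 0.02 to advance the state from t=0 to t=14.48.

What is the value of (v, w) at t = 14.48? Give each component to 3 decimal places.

t=0.000: state=(0.450, -0.340)
step 1 (dt=0.02): k1=(1.063, 0.173), k2=(1.069, 0.174), k3=(1.069, 0.174), k4=(1.076, 0.175); state += dt/6·(k1+2k2+2k3+k4)
t=0.020: state=(0.471, -0.337)
t=0.040: state=(0.493, -0.333)
t=0.060: state=(0.515, -0.329)
continuing one RK4 step at a time; state shown every 25 steps (Δt=0.5):
t=0.500: state=(1.039, -0.239)
t=1.000: state=(1.544, -0.111)
t=1.500: state=(1.765, 0.031)
t=2.000: state=(1.802, 0.173)
t=2.500: state=(1.772, 0.308)
t=3.000: state=(1.722, 0.434)
t=3.500: state=(1.664, 0.551)
t=4.000: state=(1.603, 0.659)
t=4.500: state=(1.539, 0.758)
t=5.000: state=(1.472, 0.848)
t=5.500: state=(1.402, 0.931)
t=6.000: state=(1.327, 1.005)
t=6.500: state=(1.247, 1.072)
t=7.000: state=(1.158, 1.130)
t=7.500: state=(1.058, 1.181)
t=8.000: state=(0.941, 1.223)
t=8.500: state=(0.797, 1.256)
t=9.000: state=(0.609, 1.278)
t=9.500: state=(0.340, 1.286)
t=10.000: state=(-0.077, 1.275)
t=10.500: state=(-0.728, 1.234)
t=11.000: state=(-1.476, 1.155)
t=11.500: state=(-1.881, 1.046)
t=12.000: state=(-1.973, 0.929)
t=12.500: state=(-1.965, 0.817)
t=13.000: state=(-1.934, 0.711)
t=13.500: state=(-1.898, 0.612)
t=14.000: state=(-1.862, 0.519)
t=14.480: state=(-1.827, 0.437)

(v, w) = (-1.827, 0.437)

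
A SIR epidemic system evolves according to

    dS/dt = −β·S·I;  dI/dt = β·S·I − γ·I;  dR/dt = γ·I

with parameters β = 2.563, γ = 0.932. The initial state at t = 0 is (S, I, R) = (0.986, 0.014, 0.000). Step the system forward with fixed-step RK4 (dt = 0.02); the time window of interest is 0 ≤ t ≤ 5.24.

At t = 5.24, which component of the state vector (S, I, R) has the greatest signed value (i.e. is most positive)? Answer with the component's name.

t=0.000: state=(0.986, 0.014, 0.000)
step 1 (dt=0.02): k1=(-0.035, 0.022, 0.013), k2=(-0.036, 0.023, 0.013), k3=(-0.036, 0.023, 0.013), k4=(-0.036, 0.023, 0.013); state += dt/6·(k1+2k2+2k3+k4)
t=0.020: state=(0.985, 0.014, 0.000)
t=0.040: state=(0.985, 0.015, 0.001)
t=0.060: state=(0.984, 0.015, 0.001)
continuing one RK4 step at a time; state shown every 10 steps (Δt=0.2):
t=0.200: state=(0.978, 0.019, 0.003)
t=0.400: state=(0.966, 0.026, 0.007)
t=0.600: state=(0.951, 0.036, 0.013)
t=0.800: state=(0.931, 0.048, 0.021)
t=1.000: state=(0.905, 0.064, 0.031)
t=1.200: state=(0.872, 0.083, 0.045)
t=1.400: state=(0.830, 0.107, 0.062)
t=1.600: state=(0.781, 0.134, 0.085)
t=1.800: state=(0.723, 0.164, 0.113)
t=2.000: state=(0.660, 0.194, 0.146)
t=2.200: state=(0.593, 0.222, 0.185)
t=2.400: state=(0.526, 0.246, 0.229)
t=2.600: state=(0.461, 0.262, 0.276)
t=2.800: state=(0.402, 0.272, 0.326)
t=3.000: state=(0.350, 0.273, 0.377)
t=3.200: state=(0.304, 0.268, 0.427)
t=3.400: state=(0.266, 0.258, 0.477)
t=3.600: state=(0.234, 0.243, 0.523)
t=3.800: state=(0.207, 0.226, 0.567)
t=4.000: state=(0.186, 0.207, 0.607)
t=4.200: state=(0.168, 0.188, 0.644)
t=4.400: state=(0.153, 0.170, 0.677)
t=4.600: state=(0.141, 0.152, 0.707)
t=4.800: state=(0.131, 0.135, 0.734)
t=5.000: state=(0.123, 0.120, 0.758)
t=5.200: state=(0.116, 0.105, 0.779)
t=5.240: state=(0.115, 0.103, 0.783)
compare at T: S=0.115, I=0.103, R=0.783

largest component: R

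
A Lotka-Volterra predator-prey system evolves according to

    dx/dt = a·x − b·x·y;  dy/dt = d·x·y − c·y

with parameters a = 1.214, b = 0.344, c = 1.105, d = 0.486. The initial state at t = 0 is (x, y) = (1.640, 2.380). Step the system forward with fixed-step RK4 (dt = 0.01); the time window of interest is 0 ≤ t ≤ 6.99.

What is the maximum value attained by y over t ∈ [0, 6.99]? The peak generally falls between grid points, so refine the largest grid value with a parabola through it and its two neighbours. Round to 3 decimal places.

max y = 5.473

t=0.000: state=(1.640, 2.380)
step 1 (dt=0.01): k1=(0.648, -0.733), k2=(0.652, -0.728), k3=(0.652, -0.728), k4=(0.655, -0.723); state += dt/6·(k1+2k2+2k3+k4)
t=0.010: state=(1.647, 2.373)
t=0.020: state=(1.653, 2.366)
t=0.030: state=(1.660, 2.358)
continuing one RK4 step at a time; state shown every 25 steps (Δt=0.25):
t=0.250: state=(1.823, 2.227)
t=0.500: state=(2.048, 2.137)
t=0.750: state=(2.312, 2.112)
t=1.000: state=(2.608, 2.160)
t=1.250: state=(2.919, 2.292)
t=1.500: state=(3.217, 2.525)
t=1.750: state=(3.458, 2.876)
t=2.000: state=(3.587, 3.351)
t=2.250: state=(3.554, 3.930)
t=2.500: state=(3.344, 4.542)
t=2.750: state=(2.993, 5.069)
t=3.000: state=(2.581, 5.396)
t=3.250: state=(2.187, 5.466)
t=3.500: state=(1.862, 5.299)
t=3.750: state=(1.621, 4.963)
t=4.000: state=(1.459, 4.537)
t=4.250: state=(1.364, 4.083)
t=4.500: state=(1.326, 3.645)
t=4.750: state=(1.336, 3.249)
t=5.000: state=(1.389, 2.907)
t=5.250: state=(1.484, 2.625)
t=5.500: state=(1.620, 2.404)
t=5.750: state=(1.798, 2.243)
t=6.000: state=(2.017, 2.145)
t=6.250: state=(2.277, 2.111)
t=6.500: state=(2.569, 2.149)
t=6.750: state=(2.880, 2.270)
t=6.990: state=(3.170, 2.478)
largest grid value and its neighbours: y(3.180)=5.47251, y(3.190)=5.47280, y(3.200)=5.47268
parabola through these three points peaks at t≈3.192 with y≈5.47281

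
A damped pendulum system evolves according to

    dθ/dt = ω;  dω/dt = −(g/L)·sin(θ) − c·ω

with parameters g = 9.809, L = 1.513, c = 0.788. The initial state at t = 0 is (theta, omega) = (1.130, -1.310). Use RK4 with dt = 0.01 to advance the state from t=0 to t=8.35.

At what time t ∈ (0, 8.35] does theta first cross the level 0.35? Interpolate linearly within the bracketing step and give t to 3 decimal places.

t = 0.388

t=0.000: state=(1.130, -1.310)
step 1 (dt=0.01): k1=(-1.310, -4.831), k2=(-1.334, -4.794), k3=(-1.334, -4.794), k4=(-1.358, -4.756); state += dt/6·(k1+2k2+2k3+k4)
t=0.010: state=(1.117, -1.358)
t=0.020: state=(1.103, -1.405)
t=0.030: state=(1.089, -1.452)
t=0.380: state=(0.370, -2.411)
next step: t=0.390: state=(0.346, -2.415) — theta has crossed 0.35
linear interpolation between t=0.380 (0.36994) and t=0.390 (0.34581) → t≈0.388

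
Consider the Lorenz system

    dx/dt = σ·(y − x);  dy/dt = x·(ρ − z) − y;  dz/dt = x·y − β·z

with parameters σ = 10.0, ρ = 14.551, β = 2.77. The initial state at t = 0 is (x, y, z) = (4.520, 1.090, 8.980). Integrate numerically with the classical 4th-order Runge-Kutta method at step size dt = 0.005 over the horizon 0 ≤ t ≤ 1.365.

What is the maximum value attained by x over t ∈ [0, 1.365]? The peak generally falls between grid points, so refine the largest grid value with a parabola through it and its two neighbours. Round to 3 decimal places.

t=0.000: state=(4.520, 1.090, 8.980)
step 1 (dt=0.005): k1=(-34.300, 24.091, -19.948), k2=(-32.840, 23.774, -19.636), k3=(-32.885, 23.792, -19.638), k4=(-31.466, 23.484, -19.337); state += dt/6·(k1+2k2+2k3+k4)
t=0.005: state=(4.356, 1.209, 8.882)
t=0.010: state=(4.205, 1.325, 8.787)
t=0.015: state=(4.067, 1.438, 8.694)
continuing one RK4 step at a time; state shown every 10 steps (Δt=0.05):
t=0.050: state=(3.408, 2.170, 8.113)
t=0.100: state=(3.126, 3.127, 7.462)
t=0.150: state=(3.334, 4.117, 7.040)
t=0.200: state=(3.877, 5.245, 6.915)
t=0.250: state=(4.689, 6.555, 7.202)
t=0.300: state=(5.729, 8.000, 8.047)
t=0.350: state=(6.925, 9.387, 9.593)
t=0.400: state=(8.119, 10.341, 11.855)
t=0.450: state=(9.041, 10.396, 14.536)
t=0.500: state=(9.379, 9.316, 16.956)
t=0.550: state=(8.964, 7.411, 18.378)
t=0.600: state=(7.915, 5.396, 18.524)
t=0.650: state=(6.575, 3.853, 17.675)
t=0.700: state=(5.291, 2.948, 16.314)
t=0.750: state=(4.273, 2.565, 14.807)
t=0.800: state=(3.585, 2.528, 13.351)
t=0.850: state=(3.202, 2.712, 12.033)
t=0.900: state=(3.077, 3.052, 10.895)
t=0.950: state=(3.165, 3.531, 9.963)
t=1.000: state=(3.437, 4.155, 9.264)
t=1.050: state=(3.880, 4.935, 8.841)
t=1.100: state=(4.490, 5.872, 8.754)
t=1.150: state=(5.257, 6.930, 9.082)
t=1.200: state=(6.146, 8.006, 9.904)
t=1.250: state=(7.080, 8.904, 11.253)
t=1.300: state=(7.913, 9.355, 13.025)
t=1.350: state=(8.455, 9.122, 14.909)
t=1.365: state=(8.533, 8.907, 15.429)
largest grid value and its neighbours: x(0.495)=9.37859, x(0.500)=9.37930, x(0.505)=9.37220
parabola through these three points peaks at t≈0.498 with x≈9.37996

max x = 9.380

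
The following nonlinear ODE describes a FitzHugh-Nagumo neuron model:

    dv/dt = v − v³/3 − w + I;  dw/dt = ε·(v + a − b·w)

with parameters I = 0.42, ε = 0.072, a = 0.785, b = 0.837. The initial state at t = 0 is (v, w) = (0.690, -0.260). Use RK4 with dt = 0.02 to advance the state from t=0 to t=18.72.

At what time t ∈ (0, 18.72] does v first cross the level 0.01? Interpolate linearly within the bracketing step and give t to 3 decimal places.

t=0.000: state=(0.690, -0.260)
step 1 (dt=0.02): k1=(1.260, 0.122), k2=(1.266, 0.123), k3=(1.266, 0.123), k4=(1.271, 0.124); state += dt/6·(k1+2k2+2k3+k4)
t=0.020: state=(0.715, -0.258)
t=0.040: state=(0.741, -0.255)
t=0.060: state=(0.767, -0.253)
continuing one RK4 step at a time; state shown every 50 steps (Δt=1):
t=1.000: state=(1.744, -0.099)
t=2.000: state=(1.888, 0.091)
t=3.000: state=(1.832, 0.271)
t=4.000: state=(1.761, 0.435)
t=5.000: state=(1.686, 0.585)
t=6.000: state=(1.608, 0.721)
t=7.000: state=(1.527, 0.843)
t=8.000: state=(1.441, 0.952)
t=9.000: state=(1.348, 1.049)
t=10.000: state=(1.245, 1.133)
t=11.000: state=(1.123, 1.204)
t=12.000: state=(0.971, 1.262)
t=13.000: state=(0.753, 1.304)
t=14.000: state=(0.368, 1.323)
t=14.500: state=(0.017, 1.319)
next step: t=14.520: state=(-0.001, 1.319) — v has crossed 0.01
linear interpolation between t=14.500 (0.01722) and t=14.520 (-0.00059) → t≈14.508

t = 14.508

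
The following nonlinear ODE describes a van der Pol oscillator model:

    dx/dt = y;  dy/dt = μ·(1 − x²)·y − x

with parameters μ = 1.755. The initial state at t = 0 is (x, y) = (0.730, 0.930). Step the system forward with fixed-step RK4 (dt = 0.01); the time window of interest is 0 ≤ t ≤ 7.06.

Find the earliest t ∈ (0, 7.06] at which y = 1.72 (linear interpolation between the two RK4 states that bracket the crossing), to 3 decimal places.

t=0.000: state=(0.730, 0.930)
step 1 (dt=0.01): k1=(0.930, 0.032), k2=(0.930, 0.017), k3=(0.930, 0.017), k4=(0.930, 0.001); state += dt/6·(k1+2k2+2k3+k4)
t=0.010: state=(0.739, 0.930)
t=0.020: state=(0.749, 0.930)
t=0.030: state=(0.758, 0.930)
continuing one RK4 step at a time; state shown every 25 steps (Δt=0.25):
t=0.250: state=(0.955, 0.832)
t=0.500: state=(1.130, 0.543)
t=0.750: state=(1.221, 0.186)
t=1.000: state=(1.227, -0.127)
t=1.250: state=(1.162, -0.379)
t=1.500: state=(1.039, -0.609)
t=1.750: state=(0.855, -0.880)
t=2.000: state=(0.588, -1.283)
t=2.250: state=(0.190, -1.969)
t=2.500: state=(-0.426, -2.976)
t=2.750: state=(-1.232, -3.135)
t=3.000: state=(-1.813, -1.373)
t=3.250: state=(-1.977, -0.144)
t=3.500: state=(-1.956, 0.240)
t=3.750: state=(-1.878, 0.358)
t=4.000: state=(-1.781, 0.415)
t=4.250: state=(-1.671, 0.465)
t=4.500: state=(-1.548, 0.523)
t=4.750: state=(-1.408, 0.601)
t=5.000: state=(-1.245, 0.715)
t=5.250: state=(-1.046, 0.892)
t=5.500: state=(-0.789, 1.192)
t=5.740: state=(-0.446, 1.708)
next step: t=5.750: state=(-0.429, 1.737) — y has crossed 1.72
linear interpolation between t=5.740 (1.70845) and t=5.750 (1.73727) → t≈5.744

t = 5.744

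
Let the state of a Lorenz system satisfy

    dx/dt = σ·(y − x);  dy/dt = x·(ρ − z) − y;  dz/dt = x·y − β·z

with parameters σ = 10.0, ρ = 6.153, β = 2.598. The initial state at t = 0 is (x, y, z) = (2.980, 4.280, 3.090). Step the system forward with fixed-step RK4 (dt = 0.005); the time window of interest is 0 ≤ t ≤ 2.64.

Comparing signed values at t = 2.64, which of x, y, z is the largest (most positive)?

largest component: z

t=0.000: state=(2.980, 4.280, 3.090)
step 1 (dt=0.005): k1=(13.000, 4.848, 4.727), k2=(12.796, 4.900, 4.871), k3=(12.803, 4.897, 4.869), k4=(12.605, 4.945, 5.012); state += dt/6·(k1+2k2+2k3+k4)
t=0.005: state=(3.044, 4.304, 3.114)
t=0.010: state=(3.106, 4.329, 3.140)
t=0.015: state=(3.166, 4.355, 3.167)
continuing one RK4 step at a time; state shown every 20 steps (Δt=0.1):
t=0.100: state=(3.990, 4.787, 3.807)
t=0.200: state=(4.622, 5.084, 4.841)
t=0.300: state=(4.889, 4.951, 5.867)
t=0.400: state=(4.753, 4.437, 6.534)
t=0.500: state=(4.317, 3.799, 6.683)
t=0.600: state=(3.788, 3.276, 6.405)
t=0.700: state=(3.337, 2.960, 5.905)
t=0.800: state=(3.044, 2.836, 5.359)
t=0.900: state=(2.916, 2.862, 4.874)
t=1.000: state=(2.927, 2.999, 4.509)
t=1.100: state=(3.048, 3.215, 4.293)
t=1.200: state=(3.249, 3.478, 4.240)
t=1.300: state=(3.494, 3.747, 4.346)
t=1.400: state=(3.741, 3.974, 4.587)
t=1.500: state=(3.944, 4.109, 4.913)
t=1.600: state=(4.061, 4.125, 5.248)
t=1.700: state=(4.071, 4.028, 5.512)
t=1.800: state=(3.984, 3.859, 5.652)
t=1.900: state=(3.836, 3.674, 5.654)
t=2.000: state=(3.674, 3.519, 5.546)
t=2.100: state=(3.537, 3.421, 5.375)
t=2.200: state=(3.447, 3.385, 5.188)
t=2.300: state=(3.413, 3.406, 5.024)
t=2.400: state=(3.430, 3.469, 4.909)
t=2.500: state=(3.487, 3.559, 4.856)
t=2.600: state=(3.568, 3.656, 4.866)
t=2.640: state=(3.604, 3.692, 4.887)
compare at T: x=3.604, y=3.692, z=4.887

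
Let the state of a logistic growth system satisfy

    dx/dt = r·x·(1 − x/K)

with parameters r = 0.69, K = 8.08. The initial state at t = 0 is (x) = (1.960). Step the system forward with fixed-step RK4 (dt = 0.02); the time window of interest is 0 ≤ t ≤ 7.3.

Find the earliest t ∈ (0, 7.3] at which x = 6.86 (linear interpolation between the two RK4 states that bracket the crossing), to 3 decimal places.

t = 4.153

t=0.000: state=(1.960)
step 1 (dt=0.02): k1=(1.024), k2=(1.028), k3=(1.028), k4=(1.032); state += dt/6·(k1+2k2+2k3+k4)
t=0.020: state=(1.981)
t=0.040: state=(2.001)
t=0.060: state=(2.022)
continuing one RK4 step at a time; state shown every 25 steps (Δt=0.5):
t=0.500: state=(2.516)
t=1.000: state=(3.149)
t=1.500: state=(3.831)
t=2.000: state=(4.525)
t=2.500: state=(5.192)
t=3.000: state=(5.796)
t=3.500: state=(6.317)
t=4.000: state=(6.747)
t=4.140: state=(6.851)
next step: t=4.160: state=(6.865) — x has crossed 6.86
linear interpolation between t=4.140 (6.85078) and t=4.160 (6.86509) → t≈4.153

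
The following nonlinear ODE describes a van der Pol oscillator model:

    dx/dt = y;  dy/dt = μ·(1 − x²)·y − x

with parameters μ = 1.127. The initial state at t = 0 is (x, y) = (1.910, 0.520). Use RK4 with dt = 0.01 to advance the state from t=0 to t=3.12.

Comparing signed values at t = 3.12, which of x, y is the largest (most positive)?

largest component: y

t=0.000: state=(1.910, 0.520)
step 1 (dt=0.01): k1=(0.520, -3.462), k2=(0.503, -3.418), k3=(0.503, -3.419), k4=(0.486, -3.375); state += dt/6·(k1+2k2+2k3+k4)
t=0.010: state=(1.915, 0.486)
t=0.020: state=(1.920, 0.452)
t=0.030: state=(1.924, 0.420)
continuing one RK4 step at a time; state shown every 20 steps (Δt=0.2):
t=0.200: state=(1.956, -0.010)
t=0.400: state=(1.922, -0.295)
t=0.600: state=(1.846, -0.453)
t=0.800: state=(1.745, -0.558)
t=1.000: state=(1.624, -0.645)
t=1.200: state=(1.486, -0.736)
t=1.400: state=(1.329, -0.843)
t=1.600: state=(1.147, -0.982)
t=1.800: state=(0.933, -1.170)
t=2.000: state=(0.674, -1.433)
t=2.200: state=(0.353, -1.800)
t=2.400: state=(-0.053, -2.273)
t=2.600: state=(-0.555, -2.715)
t=2.800: state=(-1.111, -2.724)
t=3.000: state=(-1.593, -1.991)
t=3.120: state=(-1.794, -1.362)
compare at T: x=-1.794, y=-1.362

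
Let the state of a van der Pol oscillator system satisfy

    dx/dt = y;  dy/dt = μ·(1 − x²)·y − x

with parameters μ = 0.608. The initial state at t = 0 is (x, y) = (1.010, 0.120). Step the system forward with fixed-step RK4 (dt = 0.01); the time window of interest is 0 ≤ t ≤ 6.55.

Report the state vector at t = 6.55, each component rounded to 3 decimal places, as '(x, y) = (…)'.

(x, y) = (1.747, -0.653)

t=0.000: state=(1.010, 0.120)
step 1 (dt=0.01): k1=(0.120, -1.011), k2=(0.115, -1.012), k3=(0.115, -1.012), k4=(0.110, -1.013); state += dt/6·(k1+2k2+2k3+k4)
t=0.010: state=(1.011, 0.110)
t=0.020: state=(1.012, 0.100)
t=0.030: state=(1.013, 0.090)
continuing one RK4 step at a time; state shown every 25 steps (Δt=0.25):
t=0.250: state=(1.008, -0.134)
t=0.500: state=(0.944, -0.381)
t=0.750: state=(0.819, -0.619)
t=1.000: state=(0.634, -0.855)
t=1.250: state=(0.391, -1.092)
t=1.500: state=(0.089, -1.325)
t=1.750: state=(-0.268, -1.517)
t=2.000: state=(-0.660, -1.585)
t=2.250: state=(-1.042, -1.433)
t=2.500: state=(-1.356, -1.046)
t=2.750: state=(-1.555, -0.543)
t=3.000: state=(-1.631, -0.072)
t=3.250: state=(-1.600, 0.303)
t=3.500: state=(-1.486, 0.595)
t=3.750: state=(-1.306, 0.841)
t=4.000: state=(-1.066, 1.079)
t=4.250: state=(-0.765, 1.337)
t=4.500: state=(-0.394, 1.631)
t=4.750: state=(0.052, 1.934)
t=5.000: state=(0.564, 2.133)
t=5.250: state=(1.092, 2.019)
t=5.500: state=(1.538, 1.486)
t=5.750: state=(1.818, 0.752)
t=6.000: state=(1.923, 0.121)
t=6.250: state=(1.895, -0.314)
t=6.500: state=(1.778, -0.605)
t=6.550: state=(1.747, -0.653)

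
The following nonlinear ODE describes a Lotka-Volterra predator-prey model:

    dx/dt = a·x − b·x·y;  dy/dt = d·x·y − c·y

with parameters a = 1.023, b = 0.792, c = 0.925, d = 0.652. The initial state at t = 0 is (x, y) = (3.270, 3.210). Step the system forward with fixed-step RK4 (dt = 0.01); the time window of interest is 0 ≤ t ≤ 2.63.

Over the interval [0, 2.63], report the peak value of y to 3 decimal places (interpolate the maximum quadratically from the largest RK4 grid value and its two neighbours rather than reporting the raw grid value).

max y = 4.063

t=0.000: state=(3.270, 3.210)
step 1 (dt=0.01): k1=(-4.968, 3.875), k2=(-4.980, 3.846), k3=(-4.980, 3.845), k4=(-4.991, 3.816); state += dt/6·(k1+2k2+2k3+k4)
t=0.010: state=(3.220, 3.248)
t=0.020: state=(3.170, 3.286)
t=0.030: state=(3.120, 3.323)
continuing one RK4 step at a time; state shown every 10 steps (Δt=0.1):
t=0.100: state=(2.769, 3.563)
t=0.200: state=(2.287, 3.830)
t=0.300: state=(1.857, 3.995)
t=0.400: state=(1.494, 4.061)
t=0.500: state=(1.200, 4.041)
t=0.600: state=(0.969, 3.952)
t=0.700: state=(0.789, 3.815)
t=0.800: state=(0.650, 3.644)
t=0.900: state=(0.544, 3.453)
t=1.000: state=(0.462, 3.253)
t=1.100: state=(0.399, 3.049)
t=1.200: state=(0.350, 2.848)
t=1.300: state=(0.311, 2.653)
t=1.400: state=(0.282, 2.466)
t=1.500: state=(0.258, 2.288)
t=1.600: state=(0.240, 2.120)
t=1.700: state=(0.227, 1.962)
t=1.800: state=(0.216, 1.815)
t=1.900: state=(0.209, 1.677)
t=2.000: state=(0.203, 1.550)
t=2.100: state=(0.200, 1.432)
t=2.200: state=(0.199, 1.322)
t=2.300: state=(0.199, 1.221)
t=2.400: state=(0.201, 1.128)
t=2.500: state=(0.204, 1.042)
t=2.600: state=(0.209, 0.963)
t=2.630: state=(0.211, 0.940)
largest grid value and its neighbours: y(0.410)=4.06244, y(0.420)=4.06317, y(0.430)=4.06306
parabola through these three points peaks at t≈0.424 with y≈4.06323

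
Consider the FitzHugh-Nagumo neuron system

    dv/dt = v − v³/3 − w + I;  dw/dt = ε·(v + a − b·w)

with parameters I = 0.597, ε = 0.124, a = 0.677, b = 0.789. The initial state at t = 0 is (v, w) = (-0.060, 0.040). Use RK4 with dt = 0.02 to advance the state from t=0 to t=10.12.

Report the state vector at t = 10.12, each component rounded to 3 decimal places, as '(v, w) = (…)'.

(v, w) = (0.611, 1.525)

t=0.000: state=(-0.060, 0.040)
step 1 (dt=0.02): k1=(0.497, 0.073), k2=(0.501, 0.073), k3=(0.501, 0.073), k4=(0.506, 0.074); state += dt/6·(k1+2k2+2k3+k4)
t=0.020: state=(-0.050, 0.041)
t=0.040: state=(-0.040, 0.043)
t=0.060: state=(-0.029, 0.044)
continuing one RK4 step at a time; state shown every 25 steps (Δt=0.5):
t=0.500: state=(0.250, 0.084)
t=1.000: state=(0.702, 0.149)
t=1.500: state=(1.226, 0.242)
t=2.000: state=(1.594, 0.358)
t=2.500: state=(1.732, 0.483)
t=3.000: state=(1.745, 0.607)
t=3.500: state=(1.712, 0.724)
t=4.000: state=(1.663, 0.832)
t=4.500: state=(1.608, 0.932)
t=5.000: state=(1.550, 1.024)
t=5.500: state=(1.490, 1.108)
t=6.000: state=(1.427, 1.185)
t=6.500: state=(1.361, 1.253)
t=7.000: state=(1.291, 1.315)
t=7.500: state=(1.216, 1.369)
t=8.000: state=(1.135, 1.416)
t=8.500: state=(1.044, 1.455)
t=9.000: state=(0.940, 1.486)
t=9.500: state=(0.815, 1.510)
t=10.000: state=(0.656, 1.523)
t=10.120: state=(0.611, 1.525)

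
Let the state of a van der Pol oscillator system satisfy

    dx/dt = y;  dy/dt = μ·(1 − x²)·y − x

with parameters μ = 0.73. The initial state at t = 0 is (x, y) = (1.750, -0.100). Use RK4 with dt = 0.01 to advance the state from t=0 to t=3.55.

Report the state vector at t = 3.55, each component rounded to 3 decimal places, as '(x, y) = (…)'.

(x, y) = (-1.759, 0.662)

t=0.000: state=(1.750, -0.100)
step 1 (dt=0.01): k1=(-0.100, -1.599), k2=(-0.108, -1.587), k3=(-0.108, -1.587), k4=(-0.116, -1.575); state += dt/6·(k1+2k2+2k3+k4)
t=0.010: state=(1.749, -0.116)
t=0.020: state=(1.748, -0.131)
t=0.030: state=(1.746, -0.147)
continuing one RK4 step at a time; state shown every 20 steps (Δt=0.2):
t=0.200: state=(1.701, -0.375)
t=0.400: state=(1.604, -0.584)
t=0.600: state=(1.470, -0.758)
t=0.800: state=(1.302, -0.923)
t=1.000: state=(1.100, -1.098)
t=1.200: state=(0.861, -1.301)
t=1.400: state=(0.577, -1.544)
t=1.600: state=(0.240, -1.829)
t=1.800: state=(-0.155, -2.123)
t=2.000: state=(-0.603, -2.322)
t=2.200: state=(-1.066, -2.252)
t=2.400: state=(-1.478, -1.806)
t=2.600: state=(-1.772, -1.124)
t=2.800: state=(-1.930, -0.473)
t=3.000: state=(-1.973, 0.008)
t=3.200: state=(-1.937, 0.327)
t=3.400: state=(-1.849, 0.540)
t=3.550: state=(-1.759, 0.662)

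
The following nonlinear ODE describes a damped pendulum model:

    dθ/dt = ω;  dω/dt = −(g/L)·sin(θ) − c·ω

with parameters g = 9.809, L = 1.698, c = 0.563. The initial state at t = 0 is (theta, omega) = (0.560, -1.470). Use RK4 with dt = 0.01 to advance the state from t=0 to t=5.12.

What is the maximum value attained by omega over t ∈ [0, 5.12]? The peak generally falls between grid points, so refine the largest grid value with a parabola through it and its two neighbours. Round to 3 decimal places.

t=0.000: state=(0.560, -1.470)
step 1 (dt=0.01): k1=(-1.470, -2.241), k2=(-1.481, -2.199), k3=(-1.481, -2.198), k4=(-1.492, -2.156); state += dt/6·(k1+2k2+2k3+k4)
t=0.010: state=(0.545, -1.492)
t=0.020: state=(0.530, -1.513)
t=0.030: state=(0.515, -1.533)
continuing one RK4 step at a time; state shown every 20 steps (Δt=0.2):
t=0.200: state=(0.233, -1.735)
t=0.400: state=(-0.108, -1.613)
t=0.600: state=(-0.390, -1.162)
t=0.800: state=(-0.560, -0.527)
t=1.000: state=(-0.599, 0.138)
t=1.200: state=(-0.512, 0.707)
t=1.400: state=(-0.329, 1.081)
t=1.600: state=(-0.097, 1.196)
t=1.800: state=(0.132, 1.045)
t=2.000: state=(0.307, 0.688)
t=2.200: state=(0.400, 0.227)
t=2.400: state=(0.399, -0.229)
t=2.600: state=(0.314, -0.591)
t=2.800: state=(0.173, -0.794)
t=3.000: state=(0.010, -0.807)
t=3.200: state=(-0.138, -0.647)
t=3.400: state=(-0.241, -0.366)
t=3.600: state=(-0.282, -0.038)
t=3.800: state=(-0.258, 0.262)
t=4.000: state=(-0.183, 0.476)
t=4.200: state=(-0.076, 0.567)
t=4.400: state=(0.035, 0.527)
t=4.600: state=(0.127, 0.378)
t=4.800: state=(0.182, 0.165)
t=5.000: state=(0.193, -0.060)
t=5.120: state=(0.178, -0.181)
largest grid value and its neighbours: omega(1.570)=1.19659, omega(1.580)=1.19714, omega(1.590)=1.19700
parabola through these three points peaks at t≈1.583 with omega≈1.19717

max omega = 1.197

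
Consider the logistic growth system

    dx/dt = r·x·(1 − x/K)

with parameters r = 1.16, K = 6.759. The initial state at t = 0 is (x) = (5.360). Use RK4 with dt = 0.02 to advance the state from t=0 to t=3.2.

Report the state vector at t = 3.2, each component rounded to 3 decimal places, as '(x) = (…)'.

t=0.000: state=(5.360)
step 1 (dt=0.02): k1=(1.287), k2=(1.278), k3=(1.278), k4=(1.269); state += dt/6·(k1+2k2+2k3+k4)
t=0.020: state=(5.386)
t=0.040: state=(5.411)
t=0.060: state=(5.436)
continuing one RK4 step at a time; state shown every 10 steps (Δt=0.2):
t=0.200: state=(5.600)
t=0.400: state=(5.806)
t=0.600: state=(5.981)
t=0.800: state=(6.127)
t=1.000: state=(6.248)
t=1.200: state=(6.347)
t=1.400: state=(6.428)
t=1.600: state=(6.494)
t=1.800: state=(6.547)
t=2.000: state=(6.590)
t=2.200: state=(6.624)
t=2.400: state=(6.652)
t=2.600: state=(6.674)
t=2.800: state=(6.691)
t=3.000: state=(6.705)
t=3.200: state=(6.716)

(x) = (6.716)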